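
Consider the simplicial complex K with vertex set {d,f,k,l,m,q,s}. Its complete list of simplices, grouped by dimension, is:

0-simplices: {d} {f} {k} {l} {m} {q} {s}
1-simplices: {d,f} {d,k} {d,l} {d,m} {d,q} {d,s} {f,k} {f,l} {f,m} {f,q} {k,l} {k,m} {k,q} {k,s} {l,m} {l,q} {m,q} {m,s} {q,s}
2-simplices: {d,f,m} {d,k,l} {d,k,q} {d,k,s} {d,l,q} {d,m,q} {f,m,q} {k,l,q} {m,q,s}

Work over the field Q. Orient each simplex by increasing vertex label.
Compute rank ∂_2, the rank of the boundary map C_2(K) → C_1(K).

rank∂_2=8

n_0=7 n_1=19 n_2=9  [Q]
∂1: piv[df,dk,dl,dm,dq,ds] rk=6  ker:fk,fl,fm,fq,kl,km,kq,ks,lm,lq,mq,ms,qs
∂2: piv[dfm,dkl,dkq,dks,dlq,dmq,fmq,mqs] rk=8  ker:klq
rk∂_2=8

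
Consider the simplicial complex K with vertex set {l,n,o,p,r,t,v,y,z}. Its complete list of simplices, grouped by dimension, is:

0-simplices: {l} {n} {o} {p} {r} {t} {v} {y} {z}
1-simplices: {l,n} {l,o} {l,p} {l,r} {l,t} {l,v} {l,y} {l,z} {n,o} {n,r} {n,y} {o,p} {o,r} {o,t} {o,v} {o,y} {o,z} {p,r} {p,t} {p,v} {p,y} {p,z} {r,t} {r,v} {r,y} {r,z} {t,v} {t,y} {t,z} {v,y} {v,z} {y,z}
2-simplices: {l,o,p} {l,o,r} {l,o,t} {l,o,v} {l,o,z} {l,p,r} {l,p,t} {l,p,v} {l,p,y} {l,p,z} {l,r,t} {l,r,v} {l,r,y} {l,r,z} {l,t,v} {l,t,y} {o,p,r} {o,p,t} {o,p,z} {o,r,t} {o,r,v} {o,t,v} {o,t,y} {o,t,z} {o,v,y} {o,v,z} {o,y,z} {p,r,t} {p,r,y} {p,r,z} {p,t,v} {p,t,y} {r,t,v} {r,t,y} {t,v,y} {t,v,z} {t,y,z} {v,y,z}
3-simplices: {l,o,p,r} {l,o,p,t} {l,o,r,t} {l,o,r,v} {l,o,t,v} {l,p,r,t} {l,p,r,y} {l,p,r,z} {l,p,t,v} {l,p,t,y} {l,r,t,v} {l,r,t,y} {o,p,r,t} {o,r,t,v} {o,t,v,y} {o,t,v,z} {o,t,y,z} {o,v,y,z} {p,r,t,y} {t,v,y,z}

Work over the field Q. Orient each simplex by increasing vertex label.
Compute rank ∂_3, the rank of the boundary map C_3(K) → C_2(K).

rank∂_3=16

n_0=9 n_1=32 n_2=38 n_3=20  [Q]
∂1: piv[ln,lo,lp,lr,lt,lv,ly,lz] rk=8  ker:no,nr,ny,op,or,ot,ov,oy,oz,pr,pt,pv,py,pz,rt,rv,ry,rz,tv,ty,tz,vy,vz,yz
∂2: piv[lop,lor,lot,lov,loz,lpr,lpt,lpv,lpy,lpz,lrt,lrv,lry,lrz,ltv,lty,oty,otz,ovy,ovz,oyz] rk=21  ker:opr,opt,opz,ort,orv,otv,prt,pry,prz,ptv,pty,rtv,rty,tvy,tvz,tyz,vyz
∂3: piv[lopr,lopt,lort,lorv,lotv,lprt,lpry,lprz,lptv,lpty,lrtv,lrty,otvy,otvz,otyz,ovyz] rk=16  ker:oprt,ortv,prty,tvyz
rk∂_3=16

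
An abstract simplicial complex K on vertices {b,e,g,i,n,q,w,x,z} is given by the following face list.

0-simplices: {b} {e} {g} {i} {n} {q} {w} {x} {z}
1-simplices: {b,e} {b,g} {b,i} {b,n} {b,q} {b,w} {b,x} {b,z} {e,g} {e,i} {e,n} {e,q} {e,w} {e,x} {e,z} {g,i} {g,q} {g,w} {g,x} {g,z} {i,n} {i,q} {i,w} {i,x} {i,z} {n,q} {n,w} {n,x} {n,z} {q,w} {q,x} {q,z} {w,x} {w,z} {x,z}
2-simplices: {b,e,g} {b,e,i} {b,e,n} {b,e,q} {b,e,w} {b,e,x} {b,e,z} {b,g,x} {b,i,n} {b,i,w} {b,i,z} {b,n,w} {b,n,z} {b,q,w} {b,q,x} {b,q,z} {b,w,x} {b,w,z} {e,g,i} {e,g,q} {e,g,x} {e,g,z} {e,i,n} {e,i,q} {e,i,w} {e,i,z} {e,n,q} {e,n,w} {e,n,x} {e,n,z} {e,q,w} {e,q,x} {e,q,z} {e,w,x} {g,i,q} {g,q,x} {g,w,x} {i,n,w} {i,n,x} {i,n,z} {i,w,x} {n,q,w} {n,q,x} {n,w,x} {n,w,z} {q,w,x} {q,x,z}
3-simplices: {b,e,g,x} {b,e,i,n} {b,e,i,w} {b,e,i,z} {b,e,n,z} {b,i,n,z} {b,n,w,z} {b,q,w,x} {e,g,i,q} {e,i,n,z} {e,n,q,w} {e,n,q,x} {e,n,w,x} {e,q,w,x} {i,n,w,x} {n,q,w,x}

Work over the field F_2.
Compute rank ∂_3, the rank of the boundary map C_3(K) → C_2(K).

rank∂_3=14

n_0=9 n_1=35 n_2=47 n_3=16  [Z2]
∂1: piv[be,bg,bi,bn,bq,bw,bx,bz] rk=8  ker:eg,ei,en,eq,ew,ex,ez,gi,gq,gw,gx,gz,in,iq,iw,ix,iz,nq,nw,nx,nz,qw,qx,qz,wx,wz,xz
∂2: piv[beg,bei,ben,beq,bew,bex,bez,bgx,bin,biw,biz,bnw,bnz,bqw,bqx,bqz,bwx,bwz,egi,egq,egz,eiq,enq,enx,gwx,inx,qxz] rk=27  ker:egx,ein,eiw,eiz,enw,enz,eqw,eqx,eqz,ewx,giq,gqx,inw,inz,iwx,nqw,nqx,nwx,nwz,qwx
∂3: piv[begx,bein,beiw,beiz,benz,binz,bnwz,bqwx,egiq,enqw,enqx,enwx,eqwx,inwx] rk=14  ker:einz,nqwx
rk∂_3=14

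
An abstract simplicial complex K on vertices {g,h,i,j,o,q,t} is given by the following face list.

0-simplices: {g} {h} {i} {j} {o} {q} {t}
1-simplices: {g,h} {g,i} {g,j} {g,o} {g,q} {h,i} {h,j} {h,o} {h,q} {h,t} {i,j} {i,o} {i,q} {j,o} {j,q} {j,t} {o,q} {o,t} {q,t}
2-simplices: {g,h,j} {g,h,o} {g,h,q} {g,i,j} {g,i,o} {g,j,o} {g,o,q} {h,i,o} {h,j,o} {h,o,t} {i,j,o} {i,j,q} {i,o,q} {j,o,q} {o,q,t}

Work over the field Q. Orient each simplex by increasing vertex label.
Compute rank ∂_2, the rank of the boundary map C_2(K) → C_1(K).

rank∂_2=12

n_0=7 n_1=19 n_2=15  [Q]
∂1: piv[gh,gi,gj,go,gq,ht] rk=6  ker:hi,hj,ho,hq,ij,io,iq,jo,jq,jt,oq,ot,qt
∂2: piv[ghj,gho,ghq,gij,gio,gjo,goq,hio,hot,ijq,ioq,oqt] rk=12  ker:hjo,ijo,joq
rk∂_2=12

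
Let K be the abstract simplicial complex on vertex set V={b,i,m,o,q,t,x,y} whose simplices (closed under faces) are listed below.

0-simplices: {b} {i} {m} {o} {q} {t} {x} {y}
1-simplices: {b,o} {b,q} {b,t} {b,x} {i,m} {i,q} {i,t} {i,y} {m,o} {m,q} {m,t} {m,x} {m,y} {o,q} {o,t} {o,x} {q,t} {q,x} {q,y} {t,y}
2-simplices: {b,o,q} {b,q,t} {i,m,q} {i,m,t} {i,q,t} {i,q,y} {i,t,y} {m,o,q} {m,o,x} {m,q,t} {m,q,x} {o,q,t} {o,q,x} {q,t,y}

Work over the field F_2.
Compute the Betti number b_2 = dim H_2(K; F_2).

n_0=8 n_1=20 n_2=14  [Z2]
∂1: piv[bo,bq,bt,bx,im,iq,iy] rk=7  ker:it,mo,mq,mt,mx,my,oq,ot,ox,qt,qx,qy,ty
∂2: piv[boq,bqt,imq,imt,iqt,iqy,ity,moq,mox,mqx,oqt] rk=11  ker:mqt,oqx,qty
b_2=(14−11)−0=3

b_2=3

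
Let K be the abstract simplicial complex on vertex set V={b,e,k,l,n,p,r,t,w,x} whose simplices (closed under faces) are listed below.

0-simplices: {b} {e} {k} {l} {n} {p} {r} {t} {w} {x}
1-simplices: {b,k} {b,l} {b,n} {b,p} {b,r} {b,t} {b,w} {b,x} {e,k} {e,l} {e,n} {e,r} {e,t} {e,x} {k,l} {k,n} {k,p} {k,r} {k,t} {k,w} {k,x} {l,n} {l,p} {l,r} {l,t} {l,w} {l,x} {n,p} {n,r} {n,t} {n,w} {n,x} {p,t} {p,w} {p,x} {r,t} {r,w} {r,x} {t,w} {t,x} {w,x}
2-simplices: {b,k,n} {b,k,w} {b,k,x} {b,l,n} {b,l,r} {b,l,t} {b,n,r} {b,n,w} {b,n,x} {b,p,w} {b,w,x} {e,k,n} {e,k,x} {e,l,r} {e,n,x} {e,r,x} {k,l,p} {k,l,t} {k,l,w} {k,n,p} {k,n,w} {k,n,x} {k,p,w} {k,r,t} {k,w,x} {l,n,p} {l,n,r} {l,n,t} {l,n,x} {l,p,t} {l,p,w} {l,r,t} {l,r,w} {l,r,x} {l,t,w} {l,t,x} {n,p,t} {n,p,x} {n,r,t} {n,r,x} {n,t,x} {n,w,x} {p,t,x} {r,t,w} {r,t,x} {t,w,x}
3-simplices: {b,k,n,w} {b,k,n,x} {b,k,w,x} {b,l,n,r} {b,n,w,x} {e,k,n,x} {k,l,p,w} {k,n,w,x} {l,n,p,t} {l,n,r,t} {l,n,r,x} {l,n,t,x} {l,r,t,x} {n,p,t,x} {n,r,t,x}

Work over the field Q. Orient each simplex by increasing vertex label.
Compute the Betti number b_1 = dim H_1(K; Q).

b_1=1

n_0=10 n_1=41 n_2=46 n_3=15  [Q]
∂1: piv[bk,bl,bn,bp,br,bt,bw,bx,ek] rk=9  ker:el,en,er,et,ex,kl,kn,kp,kr,kt,kw,kx,ln,lp,lr,lt,lw,lx,np,nr,nt,nw,nx,pt,pw,px,rt,rw,rx,tw,tx,wx
∂2: piv[bkn,bkw,bkx,bln,blr,blt,bnr,bnw,bnx,bpw,bwx,ekn,ekx,elr,erx,klp,klt,klw,knp,kpw,krt,lnp,lnt,lnx,lpt,lrt,lrw,lrx,ltw,ltx,npx] rk=31  ker:enx,knw,knx,kwx,lnr,lpw,npt,nrt,nrx,ntx,nwx,ptx,rtw,rtx,twx
∂3: piv[bknw,bknx,bkwx,blnr,bnwx,eknx,klpw,lnpt,lnrt,lnrx,lntx,lrtx,nptx] rk=13  ker:knwx,nrtx
b_1=(41−9)−31=1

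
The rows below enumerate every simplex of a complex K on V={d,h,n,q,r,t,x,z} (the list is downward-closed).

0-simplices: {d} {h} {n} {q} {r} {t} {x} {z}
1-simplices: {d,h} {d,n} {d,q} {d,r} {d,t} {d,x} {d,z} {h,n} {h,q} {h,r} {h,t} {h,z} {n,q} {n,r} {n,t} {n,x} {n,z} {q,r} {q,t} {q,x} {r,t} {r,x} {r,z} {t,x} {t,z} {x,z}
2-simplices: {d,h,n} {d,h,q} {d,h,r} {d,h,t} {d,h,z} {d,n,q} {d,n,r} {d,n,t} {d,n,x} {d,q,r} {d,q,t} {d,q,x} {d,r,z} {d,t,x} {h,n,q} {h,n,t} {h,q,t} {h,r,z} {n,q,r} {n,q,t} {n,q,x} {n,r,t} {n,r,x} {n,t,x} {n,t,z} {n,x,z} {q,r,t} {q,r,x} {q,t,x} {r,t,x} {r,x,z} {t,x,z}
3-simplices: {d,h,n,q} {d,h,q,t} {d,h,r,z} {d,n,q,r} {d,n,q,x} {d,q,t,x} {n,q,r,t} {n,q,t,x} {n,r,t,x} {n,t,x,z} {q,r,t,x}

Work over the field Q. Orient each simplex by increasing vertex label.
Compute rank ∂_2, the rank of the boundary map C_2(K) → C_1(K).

rank∂_2=19

n_0=8 n_1=26 n_2=32 n_3=11  [Q]
∂1: piv[dh,dn,dq,dr,dt,dx,dz] rk=7  ker:hn,hq,hr,ht,hz,nq,nr,nt,nx,nz,qr,qt,qx,rt,rx,rz,tx,tz,xz
∂2: piv[dhn,dhq,dhr,dht,dhz,dnq,dnr,dnt,dnx,dqr,dqt,dqx,drz,dtx,nrt,nrx,ntz,nxz,rxz] rk=19  ker:hnq,hnt,hqt,hrz,nqr,nqt,nqx,ntx,qrt,qrx,qtx,rtx,txz
∂3: piv[dhnq,dhqt,dhrz,dnqr,dnqx,dqtx,nqrt,nqtx,nrtx,ntxz,qrtx] rk=11
rk∂_2=19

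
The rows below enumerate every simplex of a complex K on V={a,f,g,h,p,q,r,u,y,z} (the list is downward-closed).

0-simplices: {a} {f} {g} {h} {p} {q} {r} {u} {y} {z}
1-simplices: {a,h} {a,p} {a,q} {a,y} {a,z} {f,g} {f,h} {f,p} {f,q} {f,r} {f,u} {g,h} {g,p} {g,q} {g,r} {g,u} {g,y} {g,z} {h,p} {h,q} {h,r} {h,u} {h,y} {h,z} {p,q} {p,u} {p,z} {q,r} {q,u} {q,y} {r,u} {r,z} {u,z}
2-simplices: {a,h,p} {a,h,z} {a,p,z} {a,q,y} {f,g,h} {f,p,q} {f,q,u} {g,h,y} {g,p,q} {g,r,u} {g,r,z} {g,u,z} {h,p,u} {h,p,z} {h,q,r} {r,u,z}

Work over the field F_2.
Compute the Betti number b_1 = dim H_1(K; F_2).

b_1=10

n_0=10 n_1=33 n_2=16  [Z2]
∂1: piv[ah,ap,aq,ay,az,fg,fh,fr,fu] rk=9  ker:fp,fq,gh,gp,gq,gr,gu,gy,gz,hp,hq,hr,hu,hy,hz,pq,pu,pz,qr,qu,qy,ru,rz,uz
∂2: piv[ahp,ahz,apz,aqy,fgh,fpq,fqu,ghy,gpq,gru,grz,guz,hpu,hqr] rk=14  ker:hpz,ruz
b_1=(33−9)−14=10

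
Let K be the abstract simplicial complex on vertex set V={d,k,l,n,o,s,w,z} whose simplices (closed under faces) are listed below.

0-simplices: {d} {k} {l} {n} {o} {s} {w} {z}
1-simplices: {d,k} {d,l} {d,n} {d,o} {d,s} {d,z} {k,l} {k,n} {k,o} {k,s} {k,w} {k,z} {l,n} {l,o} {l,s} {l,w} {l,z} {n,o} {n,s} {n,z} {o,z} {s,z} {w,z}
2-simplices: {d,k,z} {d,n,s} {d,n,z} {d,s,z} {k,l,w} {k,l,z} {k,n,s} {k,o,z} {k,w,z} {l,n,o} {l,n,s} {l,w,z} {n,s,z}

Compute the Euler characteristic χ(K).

n_0=8 n_1=23 n_2=13
χ=+8−23+13=-2

χ(K)=-2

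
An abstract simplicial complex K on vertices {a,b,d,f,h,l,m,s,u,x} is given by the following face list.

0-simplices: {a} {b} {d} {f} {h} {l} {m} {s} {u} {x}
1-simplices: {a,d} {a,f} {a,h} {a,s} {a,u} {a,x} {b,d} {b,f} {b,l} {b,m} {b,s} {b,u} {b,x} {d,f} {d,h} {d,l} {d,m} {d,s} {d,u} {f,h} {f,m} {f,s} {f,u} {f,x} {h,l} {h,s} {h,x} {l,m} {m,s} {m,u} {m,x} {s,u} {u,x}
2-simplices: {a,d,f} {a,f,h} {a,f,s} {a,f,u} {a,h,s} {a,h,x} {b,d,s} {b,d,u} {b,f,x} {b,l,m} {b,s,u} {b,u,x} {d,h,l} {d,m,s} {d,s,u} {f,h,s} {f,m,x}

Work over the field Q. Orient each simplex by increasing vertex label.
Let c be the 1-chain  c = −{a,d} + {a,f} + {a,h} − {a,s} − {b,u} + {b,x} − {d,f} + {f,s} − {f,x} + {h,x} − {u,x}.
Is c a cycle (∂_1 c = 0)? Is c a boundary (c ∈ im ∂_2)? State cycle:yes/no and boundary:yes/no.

n_0=10 n_1=33 n_2=17  [Q]
∂1: piv[ad,af,ah,as,au,ax,bd,bl,bm] rk=9  ker:bf,bs,bu,bx,df,dh,dl,dm,ds,du,fh,fm,fs,fu,fx,hl,hs,hx,lm,ms,mu,mx,su,ux
∂2: piv[adf,afh,afs,afu,ahs,ahx,bds,bdu,bfx,blm,bsu,bux,dhl,dms,fmx] rk=15  ker:dsu,fhs
∂1c = 0
c vs im∂2: residual ≠ 0 ⇒ not boundary

cycle:yes boundary:no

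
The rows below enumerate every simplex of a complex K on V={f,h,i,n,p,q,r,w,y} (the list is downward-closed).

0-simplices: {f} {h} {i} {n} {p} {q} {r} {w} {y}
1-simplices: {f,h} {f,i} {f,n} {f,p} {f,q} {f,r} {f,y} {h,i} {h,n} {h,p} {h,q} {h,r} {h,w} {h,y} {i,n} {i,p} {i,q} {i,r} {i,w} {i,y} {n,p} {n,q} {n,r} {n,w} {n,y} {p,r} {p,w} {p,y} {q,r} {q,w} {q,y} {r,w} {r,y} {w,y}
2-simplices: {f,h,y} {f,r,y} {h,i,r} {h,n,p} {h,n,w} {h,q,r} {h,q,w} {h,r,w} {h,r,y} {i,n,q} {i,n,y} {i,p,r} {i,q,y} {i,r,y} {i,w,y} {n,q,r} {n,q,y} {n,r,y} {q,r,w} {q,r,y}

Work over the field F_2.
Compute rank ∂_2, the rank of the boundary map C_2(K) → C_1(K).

n_0=9 n_1=34 n_2=20  [Z2]
∂1: piv[fh,fi,fn,fp,fq,fr,fy,hw] rk=8  ker:hi,hn,hp,hq,hr,hy,in,ip,iq,ir,iw,iy,np,nq,nr,nw,ny,pr,pw,py,qr,qw,qy,rw,ry,wy
∂2: piv[fhy,fry,hir,hnp,hnw,hqr,hqw,hrw,hry,inq,iny,ipr,iqy,iry,iwy,nqr,nry] rk=17  ker:nqy,qrw,qry
rk∂_2=17

rank∂_2=17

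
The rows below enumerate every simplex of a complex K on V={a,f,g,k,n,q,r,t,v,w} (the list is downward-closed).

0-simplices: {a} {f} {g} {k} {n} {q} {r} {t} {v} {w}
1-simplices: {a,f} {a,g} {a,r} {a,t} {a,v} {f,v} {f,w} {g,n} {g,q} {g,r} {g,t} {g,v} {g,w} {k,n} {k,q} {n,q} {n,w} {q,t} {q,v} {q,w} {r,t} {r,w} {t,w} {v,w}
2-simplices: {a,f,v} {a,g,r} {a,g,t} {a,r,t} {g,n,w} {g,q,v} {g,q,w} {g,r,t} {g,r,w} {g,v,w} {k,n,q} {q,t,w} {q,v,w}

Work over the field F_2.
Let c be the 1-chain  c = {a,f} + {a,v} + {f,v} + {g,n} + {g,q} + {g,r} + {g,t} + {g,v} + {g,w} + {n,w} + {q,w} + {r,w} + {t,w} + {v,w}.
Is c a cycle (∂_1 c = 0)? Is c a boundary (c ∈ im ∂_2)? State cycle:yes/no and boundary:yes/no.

n_0=10 n_1=24 n_2=13  [Z2]
∂1: piv[af,ag,ar,at,av,fw,gn,gq,kn] rk=9  ker:fv,gr,gt,gv,gw,kq,nq,nw,qt,qv,qw,rt,rw,tw,vw
∂2: piv[afv,agr,agt,art,gnw,gqv,gqw,grw,gvw,knq,qtw] rk=11  ker:grt,qvw
∂1c = 0
c vs im∂2: residual ≠ 0 ⇒ not boundary

cycle:yes boundary:no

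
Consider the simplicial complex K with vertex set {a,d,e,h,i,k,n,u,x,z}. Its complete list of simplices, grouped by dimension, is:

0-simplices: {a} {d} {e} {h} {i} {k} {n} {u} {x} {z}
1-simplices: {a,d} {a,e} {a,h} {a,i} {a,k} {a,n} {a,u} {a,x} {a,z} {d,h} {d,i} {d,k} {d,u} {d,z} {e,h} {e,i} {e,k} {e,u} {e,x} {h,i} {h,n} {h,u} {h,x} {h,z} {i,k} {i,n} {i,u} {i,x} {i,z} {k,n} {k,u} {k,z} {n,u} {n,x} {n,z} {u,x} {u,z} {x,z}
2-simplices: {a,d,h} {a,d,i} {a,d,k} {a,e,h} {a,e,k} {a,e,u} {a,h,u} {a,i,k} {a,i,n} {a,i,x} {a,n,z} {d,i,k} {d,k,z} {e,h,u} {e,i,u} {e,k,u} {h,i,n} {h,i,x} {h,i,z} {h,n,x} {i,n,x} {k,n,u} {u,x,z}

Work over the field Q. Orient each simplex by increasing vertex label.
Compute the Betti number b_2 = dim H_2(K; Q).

b_2=3

n_0=10 n_1=38 n_2=23  [Q]
∂1: piv[ad,ae,ah,ai,ak,an,au,ax,az] rk=9  ker:dh,di,dk,du,dz,eh,ei,ek,eu,ex,hi,hn,hu,hx,hz,ik,in,iu,ix,iz,kn,ku,kz,nu,nx,nz,ux,uz,xz
∂2: piv[adh,adi,adk,aeh,aek,aeu,ahu,aik,ain,aix,anz,dkz,eiu,eku,hin,hix,hiz,hnx,knu,uxz] rk=20  ker:dik,ehu,inx
b_2=(23−20)−0=3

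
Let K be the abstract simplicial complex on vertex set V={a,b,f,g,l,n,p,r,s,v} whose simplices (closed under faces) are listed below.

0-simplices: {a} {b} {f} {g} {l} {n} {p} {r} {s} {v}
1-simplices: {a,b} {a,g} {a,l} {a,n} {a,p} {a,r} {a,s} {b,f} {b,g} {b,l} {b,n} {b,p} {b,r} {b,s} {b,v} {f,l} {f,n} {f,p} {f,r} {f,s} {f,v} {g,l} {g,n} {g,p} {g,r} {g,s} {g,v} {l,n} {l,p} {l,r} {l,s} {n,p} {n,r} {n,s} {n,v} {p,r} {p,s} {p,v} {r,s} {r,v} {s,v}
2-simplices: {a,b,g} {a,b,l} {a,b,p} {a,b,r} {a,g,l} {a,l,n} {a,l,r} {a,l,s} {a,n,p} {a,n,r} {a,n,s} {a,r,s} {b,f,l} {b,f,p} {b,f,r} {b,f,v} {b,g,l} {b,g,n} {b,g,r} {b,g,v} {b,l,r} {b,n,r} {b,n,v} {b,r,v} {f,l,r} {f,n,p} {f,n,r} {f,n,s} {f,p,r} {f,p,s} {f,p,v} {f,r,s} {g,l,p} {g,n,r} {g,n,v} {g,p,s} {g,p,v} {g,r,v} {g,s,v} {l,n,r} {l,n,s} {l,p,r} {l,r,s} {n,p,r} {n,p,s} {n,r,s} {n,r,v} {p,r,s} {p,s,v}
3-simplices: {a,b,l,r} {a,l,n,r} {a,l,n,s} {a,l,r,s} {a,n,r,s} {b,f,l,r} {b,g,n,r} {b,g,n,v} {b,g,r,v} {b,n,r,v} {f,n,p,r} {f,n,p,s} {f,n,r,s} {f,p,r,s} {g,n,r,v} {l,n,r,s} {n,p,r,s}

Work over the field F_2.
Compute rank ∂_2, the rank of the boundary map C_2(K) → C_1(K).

n_0=10 n_1=41 n_2=49 n_3=17  [Z2]
∂1: piv[ab,ag,al,an,ap,ar,as,bf,bv] rk=9  ker:bg,bl,bn,bp,br,bs,fl,fn,fp,fr,fs,fv,gl,gn,gp,gr,gs,gv,ln,lp,lr,ls,np,nr,ns,nv,pr,ps,pv,rs,rv,sv
∂2: piv[abg,abl,abp,abr,agl,aln,alr,als,anp,anr,ans,ars,bfl,bfp,bfr,bfv,bgn,bgr,bgv,bnr,bnv,brv,fnp,fns,fpr,fps,fpv,glp,gps,gpv,gsv] rk=31  ker:bgl,blr,flr,fnr,frs,gnr,gnv,grv,lnr,lns,lpr,lrs,npr,nps,nrs,nrv,prs,psv
∂3: piv[ablr,alnr,alns,alrs,anrs,bflr,bgnr,bgnv,bgrv,bnrv,fnpr,fnps,fnrs,fprs] rk=14  ker:gnrv,lnrs,nprs
rk∂_2=31

rank∂_2=31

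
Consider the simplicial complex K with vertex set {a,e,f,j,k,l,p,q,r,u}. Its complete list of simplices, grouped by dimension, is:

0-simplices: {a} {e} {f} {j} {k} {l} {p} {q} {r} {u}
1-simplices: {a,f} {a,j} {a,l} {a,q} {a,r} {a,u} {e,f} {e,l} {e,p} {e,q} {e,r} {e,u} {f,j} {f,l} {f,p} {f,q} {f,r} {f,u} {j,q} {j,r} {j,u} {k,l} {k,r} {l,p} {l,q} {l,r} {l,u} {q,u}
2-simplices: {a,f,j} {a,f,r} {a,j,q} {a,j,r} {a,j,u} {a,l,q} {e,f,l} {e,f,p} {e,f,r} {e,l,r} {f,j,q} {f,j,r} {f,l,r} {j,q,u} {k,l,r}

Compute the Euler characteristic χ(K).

χ(K)=-3

n_0=10 n_1=28 n_2=15
χ=+10−28+15=-3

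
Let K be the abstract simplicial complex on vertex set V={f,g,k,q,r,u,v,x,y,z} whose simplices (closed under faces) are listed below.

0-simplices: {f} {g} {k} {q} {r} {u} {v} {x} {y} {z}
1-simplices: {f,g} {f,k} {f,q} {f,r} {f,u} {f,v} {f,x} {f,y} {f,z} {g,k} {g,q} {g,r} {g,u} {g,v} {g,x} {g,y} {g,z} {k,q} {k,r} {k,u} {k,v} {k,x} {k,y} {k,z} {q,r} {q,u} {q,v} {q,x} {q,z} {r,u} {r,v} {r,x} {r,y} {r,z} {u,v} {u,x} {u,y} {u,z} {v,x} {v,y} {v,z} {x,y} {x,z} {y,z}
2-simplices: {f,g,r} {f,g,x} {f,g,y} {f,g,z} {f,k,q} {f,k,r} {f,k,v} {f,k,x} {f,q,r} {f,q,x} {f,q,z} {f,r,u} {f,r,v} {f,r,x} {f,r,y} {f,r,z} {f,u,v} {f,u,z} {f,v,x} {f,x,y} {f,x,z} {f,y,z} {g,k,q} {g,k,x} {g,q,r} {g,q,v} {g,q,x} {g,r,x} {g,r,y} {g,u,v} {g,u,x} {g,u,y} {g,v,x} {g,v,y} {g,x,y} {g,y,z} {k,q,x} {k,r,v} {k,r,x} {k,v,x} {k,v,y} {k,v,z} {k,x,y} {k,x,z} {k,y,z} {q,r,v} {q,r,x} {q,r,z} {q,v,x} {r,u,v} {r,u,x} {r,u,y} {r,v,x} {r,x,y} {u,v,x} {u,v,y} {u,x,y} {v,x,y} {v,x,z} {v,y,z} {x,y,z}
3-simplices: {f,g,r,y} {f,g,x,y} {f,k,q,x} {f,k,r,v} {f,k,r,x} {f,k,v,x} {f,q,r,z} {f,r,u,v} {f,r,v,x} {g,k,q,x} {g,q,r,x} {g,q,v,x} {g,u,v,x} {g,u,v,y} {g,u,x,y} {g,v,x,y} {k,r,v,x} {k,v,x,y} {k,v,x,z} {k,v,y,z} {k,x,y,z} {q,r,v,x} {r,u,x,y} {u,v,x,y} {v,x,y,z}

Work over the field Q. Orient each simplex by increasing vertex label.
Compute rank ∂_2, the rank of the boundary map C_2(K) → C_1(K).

rank∂_2=33

n_0=10 n_1=44 n_2=61 n_3=25  [Q]
∂1: piv[fg,fk,fq,fr,fu,fv,fx,fy,fz] rk=9  ker:gk,gq,gr,gu,gv,gx,gy,gz,kq,kr,ku,kv,kx,ky,kz,qr,qu,qv,qx,qz,ru,rv,rx,ry,rz,uv,ux,uy,uz,vx,vy,vz,xy,xz,yz
∂2: piv[fgr,fgx,fgy,fgz,fkq,fkr,fkv,fkx,fqr,fqx,fqz,fru,frv,frx,fry,frz,fuv,fuz,fvx,fxy,fxz,fyz,gkq,gkx,gqv,guv,gux,guy,gvx,gvy,kvy,kvz,kxz] rk=33  ker:gqr,gqx,grx,gry,gxy,gyz,kqx,krv,krx,kvx,kxy,kyz,qrv,qrx,qrz,qvx,ruv,rux,ruy,rvx,rxy,uvx,uvy,uxy,vxy,vxz,vyz,xyz
∂3: piv[fgry,fgxy,fkqx,fkrv,fkrx,fkvx,fqrz,fruv,frvx,gkqx,gqrx,gqvx,guvx,guvy,guxy,gvxy,kvxy,kvxz,kvyz,kxyz,qrvx,ruxy] rk=22  ker:krvx,uvxy,vxyz
rk∂_2=33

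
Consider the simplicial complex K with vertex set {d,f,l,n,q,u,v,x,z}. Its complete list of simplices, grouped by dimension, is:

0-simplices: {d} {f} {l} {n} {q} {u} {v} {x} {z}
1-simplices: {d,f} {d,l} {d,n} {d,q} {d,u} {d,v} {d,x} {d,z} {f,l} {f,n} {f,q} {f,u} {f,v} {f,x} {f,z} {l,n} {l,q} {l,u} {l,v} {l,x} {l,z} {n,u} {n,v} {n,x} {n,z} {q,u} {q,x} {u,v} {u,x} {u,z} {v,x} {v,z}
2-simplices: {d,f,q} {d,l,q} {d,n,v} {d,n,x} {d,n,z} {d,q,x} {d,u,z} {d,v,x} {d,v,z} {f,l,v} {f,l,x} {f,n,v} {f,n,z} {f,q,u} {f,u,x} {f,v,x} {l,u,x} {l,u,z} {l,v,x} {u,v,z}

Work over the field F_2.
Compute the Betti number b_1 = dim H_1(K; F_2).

n_0=9 n_1=32 n_2=20  [Z2]
∂1: piv[df,dl,dn,dq,du,dv,dx,dz] rk=8  ker:fl,fn,fq,fu,fv,fx,fz,ln,lq,lu,lv,lx,lz,nu,nv,nx,nz,qu,qx,uv,ux,uz,vx,vz
∂2: piv[dfq,dlq,dnv,dnx,dnz,dqx,duz,dvx,dvz,flv,flx,fnv,fnz,fqu,fux,fvx,lux,luz,uvz] rk=19  ker:lvx
b_1=(32−8)−19=5

b_1=5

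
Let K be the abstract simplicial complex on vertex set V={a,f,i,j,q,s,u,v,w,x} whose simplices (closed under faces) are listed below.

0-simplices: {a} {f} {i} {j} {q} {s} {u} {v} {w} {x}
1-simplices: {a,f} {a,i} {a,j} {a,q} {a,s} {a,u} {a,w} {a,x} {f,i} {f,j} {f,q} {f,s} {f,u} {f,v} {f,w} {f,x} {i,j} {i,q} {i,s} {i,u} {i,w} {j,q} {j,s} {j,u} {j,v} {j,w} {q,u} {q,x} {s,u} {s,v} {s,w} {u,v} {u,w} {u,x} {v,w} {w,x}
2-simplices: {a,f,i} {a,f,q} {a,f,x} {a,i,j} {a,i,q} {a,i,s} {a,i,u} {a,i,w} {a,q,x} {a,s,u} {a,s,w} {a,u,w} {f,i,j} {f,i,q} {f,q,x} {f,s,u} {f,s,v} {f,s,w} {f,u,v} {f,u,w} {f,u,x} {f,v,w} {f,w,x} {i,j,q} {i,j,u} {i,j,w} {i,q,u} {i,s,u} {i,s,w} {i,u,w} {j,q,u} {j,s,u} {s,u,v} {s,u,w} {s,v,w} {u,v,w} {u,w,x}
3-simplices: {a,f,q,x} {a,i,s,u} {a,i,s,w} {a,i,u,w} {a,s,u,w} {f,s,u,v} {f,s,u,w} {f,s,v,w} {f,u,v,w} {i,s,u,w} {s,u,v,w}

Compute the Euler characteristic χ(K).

n_0=10 n_1=36 n_2=37 n_3=11
χ=+10−36+37−11=0

χ(K)=0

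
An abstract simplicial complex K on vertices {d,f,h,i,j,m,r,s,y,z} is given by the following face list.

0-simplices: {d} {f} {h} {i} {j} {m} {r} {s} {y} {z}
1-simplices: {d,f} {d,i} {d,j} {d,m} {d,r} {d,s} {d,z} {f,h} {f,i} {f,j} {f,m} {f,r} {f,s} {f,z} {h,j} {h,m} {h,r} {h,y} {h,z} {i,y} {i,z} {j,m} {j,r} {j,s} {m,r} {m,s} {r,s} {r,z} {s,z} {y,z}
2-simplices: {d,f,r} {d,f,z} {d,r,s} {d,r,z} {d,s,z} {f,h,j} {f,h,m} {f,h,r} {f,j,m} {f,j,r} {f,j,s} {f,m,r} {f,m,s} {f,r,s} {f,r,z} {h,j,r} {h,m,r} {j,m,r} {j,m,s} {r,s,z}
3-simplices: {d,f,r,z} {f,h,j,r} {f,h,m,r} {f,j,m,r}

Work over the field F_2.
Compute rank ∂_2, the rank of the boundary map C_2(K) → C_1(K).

rank∂_2=14

n_0=10 n_1=30 n_2=20 n_3=4  [Z2]
∂1: piv[df,di,dj,dm,dr,ds,dz,fh,hy] rk=9  ker:fi,fj,fm,fr,fs,fz,hj,hm,hr,hz,iy,iz,jm,jr,js,mr,ms,rs,rz,sz,yz
∂2: piv[dfr,dfz,drs,drz,dsz,fhj,fhm,fhr,fjm,fjr,fjs,fmr,fms,frs] rk=14  ker:frz,hjr,hmr,jmr,jms,rsz
∂3: piv[dfrz,fhjr,fhmr,fjmr] rk=4
rk∂_2=14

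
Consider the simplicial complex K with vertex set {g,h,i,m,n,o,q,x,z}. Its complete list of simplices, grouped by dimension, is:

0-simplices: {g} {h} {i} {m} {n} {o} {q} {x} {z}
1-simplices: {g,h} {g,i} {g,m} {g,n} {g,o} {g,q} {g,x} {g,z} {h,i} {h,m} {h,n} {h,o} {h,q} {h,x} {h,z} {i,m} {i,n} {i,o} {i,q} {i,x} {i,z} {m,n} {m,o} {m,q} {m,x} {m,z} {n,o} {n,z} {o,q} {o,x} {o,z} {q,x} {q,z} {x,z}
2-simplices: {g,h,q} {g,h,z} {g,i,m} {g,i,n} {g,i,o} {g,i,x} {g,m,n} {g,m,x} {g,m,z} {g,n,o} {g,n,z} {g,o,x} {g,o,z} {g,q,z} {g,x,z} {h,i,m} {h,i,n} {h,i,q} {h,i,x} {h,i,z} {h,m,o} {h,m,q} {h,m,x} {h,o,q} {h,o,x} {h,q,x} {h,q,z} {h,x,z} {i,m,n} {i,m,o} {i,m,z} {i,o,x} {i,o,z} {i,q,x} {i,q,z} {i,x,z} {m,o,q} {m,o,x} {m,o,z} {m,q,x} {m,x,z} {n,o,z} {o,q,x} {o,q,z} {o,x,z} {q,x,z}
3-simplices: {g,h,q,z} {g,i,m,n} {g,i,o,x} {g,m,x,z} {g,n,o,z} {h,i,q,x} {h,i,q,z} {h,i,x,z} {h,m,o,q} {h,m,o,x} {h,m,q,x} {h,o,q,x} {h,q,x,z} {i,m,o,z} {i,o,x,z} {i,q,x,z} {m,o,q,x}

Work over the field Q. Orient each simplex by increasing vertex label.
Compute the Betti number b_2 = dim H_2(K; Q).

b_2=5

n_0=9 n_1=34 n_2=46 n_3=17  [Q]
∂1: piv[gh,gi,gm,gn,go,gq,gx,gz] rk=8  ker:hi,hm,hn,ho,hq,hx,hz,im,in,io,iq,ix,iz,mn,mo,mq,mx,mz,no,nz,oq,ox,oz,qx,qz,xz
∂2: piv[ghq,ghz,gim,gin,gio,gix,gmn,gmx,gmz,gno,gnz,gox,goz,gqz,gxz,him,hin,hiq,hix,hiz,hmo,hmq,hoq,hox,hqx,hxz] rk=26  ker:hmx,hqz,imn,imo,imz,iox,ioz,iqx,iqz,ixz,moq,mox,moz,mqx,mxz,noz,oqx,oqz,oxz,qxz
∂3: piv[ghqz,gimn,giox,gmxz,gnoz,hiqx,hiqz,hixz,hmoq,hmox,hmqx,hoqx,hqxz,imoz,ioxz] rk=15  ker:iqxz,moqx
b_2=(46−26)−15=5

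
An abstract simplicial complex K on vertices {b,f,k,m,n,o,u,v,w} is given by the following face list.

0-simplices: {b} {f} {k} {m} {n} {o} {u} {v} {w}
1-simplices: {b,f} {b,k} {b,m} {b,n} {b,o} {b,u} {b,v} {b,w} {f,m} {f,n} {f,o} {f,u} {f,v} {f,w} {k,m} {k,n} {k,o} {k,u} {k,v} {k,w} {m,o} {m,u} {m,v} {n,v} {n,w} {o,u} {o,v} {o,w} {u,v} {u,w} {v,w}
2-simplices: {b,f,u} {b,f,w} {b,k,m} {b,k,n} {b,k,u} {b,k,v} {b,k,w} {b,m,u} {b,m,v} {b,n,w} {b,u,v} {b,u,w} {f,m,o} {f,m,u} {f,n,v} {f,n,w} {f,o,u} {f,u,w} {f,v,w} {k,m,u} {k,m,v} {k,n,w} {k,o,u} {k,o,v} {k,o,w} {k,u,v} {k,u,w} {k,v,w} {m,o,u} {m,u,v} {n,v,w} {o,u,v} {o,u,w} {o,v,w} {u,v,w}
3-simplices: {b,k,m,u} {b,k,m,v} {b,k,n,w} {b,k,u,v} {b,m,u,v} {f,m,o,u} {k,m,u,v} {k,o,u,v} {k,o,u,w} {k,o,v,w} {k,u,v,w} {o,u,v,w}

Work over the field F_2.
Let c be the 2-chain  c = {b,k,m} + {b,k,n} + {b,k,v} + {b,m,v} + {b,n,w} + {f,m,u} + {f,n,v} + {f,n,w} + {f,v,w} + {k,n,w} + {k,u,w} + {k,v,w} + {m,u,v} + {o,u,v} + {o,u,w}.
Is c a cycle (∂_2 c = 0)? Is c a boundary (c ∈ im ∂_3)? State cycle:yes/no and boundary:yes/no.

n_0=9 n_1=31 n_2=35 n_3=12  [Z2]
∂1: piv[bf,bk,bm,bn,bo,bu,bv,bw] rk=8  ker:fm,fn,fo,fu,fv,fw,km,kn,ko,ku,kv,kw,mo,mu,mv,nv,nw,ou,ov,ow,uv,uw,vw
∂2: piv[bfu,bfw,bkm,bkn,bku,bkv,bkw,bmu,bmv,bnw,buv,buw,fmo,fmu,fnv,fnw,fou,fvw,kou,kov,kow,kvw] rk=22  ker:fuw,kmu,kmv,knw,kuv,kuw,mou,muv,nvw,ouv,ouw,ovw,uvw
∂3: piv[bkmu,bkmv,bknw,bkuv,bmuv,fmou,kouv,kouw,kovw,kuvw] rk=10  ker:kmuv,ouvw
∂2c = {b,k} + {b,w} + {f,m} + {f,u} + {k,m} + {k,u} + {k,w} + {n,v} + {n,w} + {o,v} + {o,w}

cycle:no boundary:no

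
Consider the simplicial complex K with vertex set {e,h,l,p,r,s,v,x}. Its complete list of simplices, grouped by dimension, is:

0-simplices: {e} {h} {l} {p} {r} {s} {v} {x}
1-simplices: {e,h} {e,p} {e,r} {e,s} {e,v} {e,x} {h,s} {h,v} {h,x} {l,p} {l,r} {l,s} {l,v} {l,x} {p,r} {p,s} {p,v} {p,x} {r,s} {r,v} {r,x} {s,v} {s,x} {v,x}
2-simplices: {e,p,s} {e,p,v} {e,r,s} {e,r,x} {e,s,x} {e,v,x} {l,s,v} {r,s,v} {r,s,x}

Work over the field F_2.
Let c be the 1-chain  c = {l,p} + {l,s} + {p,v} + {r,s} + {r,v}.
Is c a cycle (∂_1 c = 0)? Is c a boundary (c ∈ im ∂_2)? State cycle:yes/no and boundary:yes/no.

cycle:yes boundary:no

n_0=8 n_1=24 n_2=9  [Z2]
∂1: piv[eh,ep,er,es,ev,ex,lp] rk=7  ker:hs,hv,hx,lr,ls,lv,lx,pr,ps,pv,px,rs,rv,rx,sv,sx,vx
∂2: piv[eps,epv,ers,erx,esx,evx,lsv,rsv] rk=8  ker:rsx
∂1c = 0
c vs im∂2: residual ≠ 0 ⇒ not boundary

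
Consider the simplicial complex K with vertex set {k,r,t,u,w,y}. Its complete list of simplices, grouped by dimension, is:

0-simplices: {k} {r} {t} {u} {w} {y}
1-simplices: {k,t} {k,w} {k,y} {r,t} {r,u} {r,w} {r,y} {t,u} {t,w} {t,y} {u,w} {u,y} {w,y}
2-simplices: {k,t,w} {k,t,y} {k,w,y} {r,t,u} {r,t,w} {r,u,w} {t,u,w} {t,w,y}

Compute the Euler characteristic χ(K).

χ(K)=1

n_0=6 n_1=13 n_2=8
χ=+6−13+8=1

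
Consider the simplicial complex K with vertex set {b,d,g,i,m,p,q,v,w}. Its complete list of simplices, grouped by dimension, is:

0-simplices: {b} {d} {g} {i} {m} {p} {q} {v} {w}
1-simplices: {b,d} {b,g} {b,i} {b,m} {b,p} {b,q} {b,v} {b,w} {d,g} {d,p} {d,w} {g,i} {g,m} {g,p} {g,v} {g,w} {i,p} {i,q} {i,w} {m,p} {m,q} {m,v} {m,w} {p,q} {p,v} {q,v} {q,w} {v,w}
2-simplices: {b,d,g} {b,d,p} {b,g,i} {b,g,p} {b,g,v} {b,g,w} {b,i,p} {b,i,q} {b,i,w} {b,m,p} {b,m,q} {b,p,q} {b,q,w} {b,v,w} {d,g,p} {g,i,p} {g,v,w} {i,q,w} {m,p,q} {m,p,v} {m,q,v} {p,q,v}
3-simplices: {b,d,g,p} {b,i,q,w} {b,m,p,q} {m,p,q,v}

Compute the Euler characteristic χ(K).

χ(K)=-1

n_0=9 n_1=28 n_2=22 n_3=4
χ=+9−28+22−4=-1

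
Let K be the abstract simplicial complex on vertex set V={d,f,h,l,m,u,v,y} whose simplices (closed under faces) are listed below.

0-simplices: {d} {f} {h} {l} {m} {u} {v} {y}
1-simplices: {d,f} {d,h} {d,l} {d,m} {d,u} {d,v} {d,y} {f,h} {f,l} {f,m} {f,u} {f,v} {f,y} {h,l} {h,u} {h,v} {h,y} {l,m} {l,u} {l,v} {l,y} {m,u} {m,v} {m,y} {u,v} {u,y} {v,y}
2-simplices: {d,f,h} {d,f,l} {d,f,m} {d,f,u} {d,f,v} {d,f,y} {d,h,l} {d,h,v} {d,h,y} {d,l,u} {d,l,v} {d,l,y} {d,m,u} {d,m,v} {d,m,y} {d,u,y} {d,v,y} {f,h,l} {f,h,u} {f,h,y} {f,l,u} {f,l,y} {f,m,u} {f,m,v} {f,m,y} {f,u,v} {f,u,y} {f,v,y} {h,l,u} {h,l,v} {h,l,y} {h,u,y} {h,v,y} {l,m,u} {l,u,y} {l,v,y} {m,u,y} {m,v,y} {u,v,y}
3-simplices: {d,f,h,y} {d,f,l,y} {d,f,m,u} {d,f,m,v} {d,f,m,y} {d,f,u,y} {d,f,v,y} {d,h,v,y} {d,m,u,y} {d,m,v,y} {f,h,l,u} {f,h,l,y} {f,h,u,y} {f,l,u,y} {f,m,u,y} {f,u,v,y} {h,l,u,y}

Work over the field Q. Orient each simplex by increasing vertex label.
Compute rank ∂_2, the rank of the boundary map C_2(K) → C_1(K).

n_0=8 n_1=27 n_2=39 n_3=17  [Q]
∂1: piv[df,dh,dl,dm,du,dv,dy] rk=7  ker:fh,fl,fm,fu,fv,fy,hl,hu,hv,hy,lm,lu,lv,ly,mu,mv,my,uv,uy,vy
∂2: piv[dfh,dfl,dfm,dfu,dfv,dfy,dhl,dhv,dhy,dlu,dlv,dly,dmu,dmv,dmy,duy,dvy,fhu,fuv,lmu] rk=20  ker:fhl,fhy,flu,fly,fmu,fmv,fmy,fuy,fvy,hlu,hlv,hly,huy,hvy,luy,lvy,muy,mvy,uvy
∂3: piv[dfhy,dfly,dfmu,dfmv,dfmy,dfuy,dfvy,dhvy,dmuy,dmvy,fhlu,fhly,fhuy,fluy,fuvy] rk=15  ker:fmuy,hluy
rk∂_2=20

rank∂_2=20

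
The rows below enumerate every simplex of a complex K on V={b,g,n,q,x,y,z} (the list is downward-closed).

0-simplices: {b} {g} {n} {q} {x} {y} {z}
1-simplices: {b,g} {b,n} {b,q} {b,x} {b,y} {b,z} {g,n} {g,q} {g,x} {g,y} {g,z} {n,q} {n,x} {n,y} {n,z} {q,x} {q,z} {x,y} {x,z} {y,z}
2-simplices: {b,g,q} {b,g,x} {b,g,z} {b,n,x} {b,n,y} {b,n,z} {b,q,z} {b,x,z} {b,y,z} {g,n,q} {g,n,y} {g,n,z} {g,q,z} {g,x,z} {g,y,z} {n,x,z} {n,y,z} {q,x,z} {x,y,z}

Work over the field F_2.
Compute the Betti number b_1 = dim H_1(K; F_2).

b_1=0

n_0=7 n_1=20 n_2=19  [Z2]
∂1: piv[bg,bn,bq,bx,by,bz] rk=6  ker:gn,gq,gx,gy,gz,nq,nx,ny,nz,qx,qz,xy,xz,yz
∂2: piv[bgq,bgx,bgz,bnx,bny,bnz,bqz,bxz,byz,gnq,gny,gnz,qxz,xyz] rk=14  ker:gqz,gxz,gyz,nxz,nyz
b_1=(20−6)−14=0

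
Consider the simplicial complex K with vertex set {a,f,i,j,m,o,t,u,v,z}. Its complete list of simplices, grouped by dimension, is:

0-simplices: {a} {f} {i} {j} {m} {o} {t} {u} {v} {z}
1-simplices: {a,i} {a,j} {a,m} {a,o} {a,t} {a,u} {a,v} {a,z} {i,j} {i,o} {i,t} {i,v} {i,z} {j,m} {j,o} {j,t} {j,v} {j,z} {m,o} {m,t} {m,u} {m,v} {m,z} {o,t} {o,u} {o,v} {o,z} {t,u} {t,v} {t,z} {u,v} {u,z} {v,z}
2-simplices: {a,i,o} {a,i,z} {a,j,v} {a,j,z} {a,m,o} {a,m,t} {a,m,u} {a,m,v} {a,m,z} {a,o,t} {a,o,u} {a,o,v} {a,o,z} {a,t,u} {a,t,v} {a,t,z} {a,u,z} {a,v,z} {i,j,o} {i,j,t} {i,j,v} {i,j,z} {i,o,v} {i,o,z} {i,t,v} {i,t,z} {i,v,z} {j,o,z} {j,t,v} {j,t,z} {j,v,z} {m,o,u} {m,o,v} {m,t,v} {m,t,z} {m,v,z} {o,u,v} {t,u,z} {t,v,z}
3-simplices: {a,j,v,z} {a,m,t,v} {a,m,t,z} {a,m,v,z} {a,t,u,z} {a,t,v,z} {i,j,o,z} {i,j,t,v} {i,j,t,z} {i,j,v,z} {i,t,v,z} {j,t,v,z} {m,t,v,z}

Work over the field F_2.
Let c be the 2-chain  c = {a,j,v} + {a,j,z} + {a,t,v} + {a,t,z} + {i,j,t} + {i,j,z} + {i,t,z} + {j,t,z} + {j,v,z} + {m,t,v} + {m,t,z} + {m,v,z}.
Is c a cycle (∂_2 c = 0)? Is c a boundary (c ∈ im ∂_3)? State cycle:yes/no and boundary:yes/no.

n_0=10 n_1=33 n_2=39 n_3=13  [Z2]
∂1: piv[ai,aj,am,ao,at,au,av,az] rk=8  ker:ij,io,it,iv,iz,jm,jo,jt,jv,jz,mo,mt,mu,mv,mz,ot,ou,ov,oz,tu,tv,tz,uv,uz,vz
∂2: piv[aio,aiz,ajv,ajz,amo,amt,amu,amv,amz,aot,aou,aov,aoz,atu,atv,atz,auz,avz,ijo,ijt,ijv,ijz,itv,ouv] rk=24  ker:iov,ioz,itz,ivz,joz,jtv,jtz,jvz,mou,mov,mtv,mtz,mvz,tuz,tvz
∂3: piv[ajvz,amtv,amtz,amvz,atuz,atvz,ijoz,ijtv,ijtz,ijvz,itvz] rk=11  ker:jtvz,mtvz
∂2c = 0
c vs im∂3: reduces to 0 ⇒ boundary

cycle:yes boundary:yes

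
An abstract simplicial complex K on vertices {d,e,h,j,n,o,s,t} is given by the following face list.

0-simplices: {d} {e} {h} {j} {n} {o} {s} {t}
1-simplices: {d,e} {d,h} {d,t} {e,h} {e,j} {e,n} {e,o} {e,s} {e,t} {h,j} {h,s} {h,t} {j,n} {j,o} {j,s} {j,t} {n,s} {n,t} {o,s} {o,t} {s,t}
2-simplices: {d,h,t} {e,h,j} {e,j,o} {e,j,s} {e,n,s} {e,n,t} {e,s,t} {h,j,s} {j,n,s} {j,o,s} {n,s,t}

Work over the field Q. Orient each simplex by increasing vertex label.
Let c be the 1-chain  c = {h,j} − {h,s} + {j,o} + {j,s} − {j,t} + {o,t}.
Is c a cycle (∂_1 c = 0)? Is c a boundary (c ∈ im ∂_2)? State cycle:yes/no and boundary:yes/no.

cycle:yes boundary:no

n_0=8 n_1=21 n_2=11  [Q]
∂1: piv[de,dh,dt,ej,en,eo,es] rk=7  ker:eh,et,hj,hs,ht,jn,jo,js,jt,ns,nt,os,ot,st
∂2: piv[dht,ehj,ejo,ejs,ens,ent,est,hjs,jns,jos] rk=10  ker:nst
∂1c = 0
c vs im∂2: residual ≠ 0 ⇒ not boundary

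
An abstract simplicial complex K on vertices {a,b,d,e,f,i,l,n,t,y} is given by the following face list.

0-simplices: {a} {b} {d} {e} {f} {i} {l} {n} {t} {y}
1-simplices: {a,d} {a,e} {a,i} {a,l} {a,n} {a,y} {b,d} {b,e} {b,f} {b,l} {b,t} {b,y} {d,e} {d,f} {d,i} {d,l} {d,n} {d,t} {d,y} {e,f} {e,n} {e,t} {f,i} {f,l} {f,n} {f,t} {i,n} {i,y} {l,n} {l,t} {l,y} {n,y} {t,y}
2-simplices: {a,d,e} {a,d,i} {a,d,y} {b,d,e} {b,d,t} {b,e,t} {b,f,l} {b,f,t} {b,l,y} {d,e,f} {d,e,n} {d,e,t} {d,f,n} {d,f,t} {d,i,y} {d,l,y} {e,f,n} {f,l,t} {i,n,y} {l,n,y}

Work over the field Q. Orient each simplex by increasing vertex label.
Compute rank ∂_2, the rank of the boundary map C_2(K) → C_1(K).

rank∂_2=18

n_0=10 n_1=33 n_2=20  [Q]
∂1: piv[ad,ae,ai,al,an,ay,bd,bf,bt] rk=9  ker:be,bl,by,de,df,di,dl,dn,dt,dy,ef,en,et,fi,fl,fn,ft,in,iy,ln,lt,ly,ny,ty
∂2: piv[ade,adi,ady,bde,bdt,bet,bfl,bft,bly,def,den,dfn,dft,diy,dly,flt,iny,lny] rk=18  ker:det,efn
rk∂_2=18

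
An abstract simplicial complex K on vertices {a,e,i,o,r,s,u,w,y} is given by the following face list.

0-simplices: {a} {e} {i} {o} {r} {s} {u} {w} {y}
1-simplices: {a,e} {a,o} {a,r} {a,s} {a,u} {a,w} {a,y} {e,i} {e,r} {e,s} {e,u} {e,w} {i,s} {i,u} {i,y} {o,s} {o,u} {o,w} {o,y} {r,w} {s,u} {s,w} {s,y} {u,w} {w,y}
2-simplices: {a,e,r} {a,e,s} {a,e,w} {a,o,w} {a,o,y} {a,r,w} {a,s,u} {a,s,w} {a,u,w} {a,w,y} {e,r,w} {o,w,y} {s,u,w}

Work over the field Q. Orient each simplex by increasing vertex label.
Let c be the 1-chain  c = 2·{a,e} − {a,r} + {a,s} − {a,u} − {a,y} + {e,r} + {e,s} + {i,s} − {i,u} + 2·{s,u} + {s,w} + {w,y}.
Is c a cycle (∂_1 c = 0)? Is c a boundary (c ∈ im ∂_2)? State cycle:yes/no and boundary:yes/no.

n_0=9 n_1=25 n_2=13  [Q]
∂1: piv[ae,ao,ar,as,au,aw,ay,ei] rk=8  ker:er,es,eu,ew,is,iu,iy,os,ou,ow,oy,rw,su,sw,sy,uw,wy
∂2: piv[aer,aes,aew,aow,aoy,arw,asu,asw,auw,awy] rk=10  ker:erw,owy,suw
∂1c = 0
c vs im∂2: residual ≠ 0 ⇒ not boundary

cycle:yes boundary:no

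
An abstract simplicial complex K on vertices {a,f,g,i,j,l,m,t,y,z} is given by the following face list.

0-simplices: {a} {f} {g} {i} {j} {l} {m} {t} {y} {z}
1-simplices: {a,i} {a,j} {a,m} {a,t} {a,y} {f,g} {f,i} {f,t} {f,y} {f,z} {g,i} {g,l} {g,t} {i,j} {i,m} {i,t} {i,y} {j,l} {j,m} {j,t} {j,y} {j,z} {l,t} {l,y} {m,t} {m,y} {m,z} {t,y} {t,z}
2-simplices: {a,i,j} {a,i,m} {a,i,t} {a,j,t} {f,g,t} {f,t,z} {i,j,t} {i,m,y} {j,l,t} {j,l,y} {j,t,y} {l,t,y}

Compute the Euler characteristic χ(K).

n_0=10 n_1=29 n_2=12
χ=+10−29+12=-7

χ(K)=-7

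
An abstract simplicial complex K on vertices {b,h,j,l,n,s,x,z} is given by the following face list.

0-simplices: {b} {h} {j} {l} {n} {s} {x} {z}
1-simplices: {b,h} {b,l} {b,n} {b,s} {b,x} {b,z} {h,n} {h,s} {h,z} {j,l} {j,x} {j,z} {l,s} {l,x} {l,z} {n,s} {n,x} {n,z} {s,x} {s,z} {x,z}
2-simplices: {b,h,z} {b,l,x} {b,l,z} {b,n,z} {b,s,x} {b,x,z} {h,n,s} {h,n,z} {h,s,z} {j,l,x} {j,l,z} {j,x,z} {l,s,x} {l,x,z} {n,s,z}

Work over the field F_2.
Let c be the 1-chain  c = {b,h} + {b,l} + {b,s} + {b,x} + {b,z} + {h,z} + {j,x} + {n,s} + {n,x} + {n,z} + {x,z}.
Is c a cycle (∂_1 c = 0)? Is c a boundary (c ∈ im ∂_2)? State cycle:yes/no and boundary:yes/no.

cycle:no boundary:no

n_0=8 n_1=21 n_2=15  [Z2]
∂1: piv[bh,bl,bn,bs,bx,bz,jl] rk=7  ker:hn,hs,hz,jx,jz,ls,lx,lz,ns,nx,nz,sx,sz,xz
∂2: piv[bhz,blx,blz,bnz,bsx,bxz,hns,hnz,hsz,jlx,jlz,lsx] rk=12  ker:jxz,lxz,nsz
∂1c = {b} + {j} + {l} + {n}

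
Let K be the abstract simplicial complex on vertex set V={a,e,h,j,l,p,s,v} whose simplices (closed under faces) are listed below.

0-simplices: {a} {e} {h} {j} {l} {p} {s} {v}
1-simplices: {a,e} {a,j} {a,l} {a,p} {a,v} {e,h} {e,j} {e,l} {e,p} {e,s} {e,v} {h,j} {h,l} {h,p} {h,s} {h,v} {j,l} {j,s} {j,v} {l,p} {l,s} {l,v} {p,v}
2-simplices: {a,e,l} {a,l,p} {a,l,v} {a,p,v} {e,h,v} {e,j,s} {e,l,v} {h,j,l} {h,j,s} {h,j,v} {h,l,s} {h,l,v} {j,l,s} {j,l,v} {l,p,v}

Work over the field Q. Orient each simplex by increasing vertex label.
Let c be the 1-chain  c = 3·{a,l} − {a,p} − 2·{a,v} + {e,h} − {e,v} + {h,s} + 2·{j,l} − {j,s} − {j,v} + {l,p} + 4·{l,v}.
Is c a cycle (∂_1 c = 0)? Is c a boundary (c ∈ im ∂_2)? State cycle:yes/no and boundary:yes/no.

n_0=8 n_1=23 n_2=15  [Q]
∂1: piv[ae,aj,al,ap,av,eh,es] rk=7  ker:ej,el,ep,ev,hj,hl,hp,hs,hv,jl,js,jv,lp,ls,lv,pv
∂2: piv[ael,alp,alv,apv,ehv,ejs,elv,hjl,hjs,hjv,hls,hlv] rk=12  ker:jls,jlv,lpv
∂1c = 0
c vs im∂2: reduces to 0 ⇒ boundary

cycle:yes boundary:yes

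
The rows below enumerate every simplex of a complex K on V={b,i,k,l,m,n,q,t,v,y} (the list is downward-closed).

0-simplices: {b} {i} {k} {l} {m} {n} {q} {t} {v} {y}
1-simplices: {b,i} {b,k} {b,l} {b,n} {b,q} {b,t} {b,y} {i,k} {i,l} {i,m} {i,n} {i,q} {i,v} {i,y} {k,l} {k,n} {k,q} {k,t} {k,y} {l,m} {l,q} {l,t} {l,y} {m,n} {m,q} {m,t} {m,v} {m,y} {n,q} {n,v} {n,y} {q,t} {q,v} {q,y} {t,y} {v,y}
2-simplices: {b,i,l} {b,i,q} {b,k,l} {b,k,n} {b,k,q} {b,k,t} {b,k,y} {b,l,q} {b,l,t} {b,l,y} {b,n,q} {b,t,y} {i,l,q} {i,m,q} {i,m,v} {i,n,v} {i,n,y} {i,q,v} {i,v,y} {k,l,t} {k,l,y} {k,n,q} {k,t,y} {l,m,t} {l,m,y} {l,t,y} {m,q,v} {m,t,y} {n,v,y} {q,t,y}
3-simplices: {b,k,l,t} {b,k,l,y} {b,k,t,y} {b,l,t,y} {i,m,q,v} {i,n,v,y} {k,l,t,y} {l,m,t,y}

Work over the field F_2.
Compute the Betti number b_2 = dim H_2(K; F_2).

b_2=2

n_0=10 n_1=36 n_2=30 n_3=8  [Z2]
∂1: piv[bi,bk,bl,bn,bq,bt,by,im,iv] rk=9  ker:ik,il,in,iq,iy,kl,kn,kq,kt,ky,lm,lq,lt,ly,mn,mq,mt,mv,my,nq,nv,ny,qt,qv,qy,ty,vy
∂2: piv[bil,biq,bkl,bkn,bkq,bkt,bky,blq,blt,bly,bnq,bty,imq,imv,inv,iny,iqv,ivy,lmt,lmy,qty] rk=21  ker:ilq,klt,kly,knq,kty,lty,mqv,mty,nvy
∂3: piv[bklt,bkly,bkty,blty,imqv,invy,lmty] rk=7  ker:klty
b_2=(30−21)−7=2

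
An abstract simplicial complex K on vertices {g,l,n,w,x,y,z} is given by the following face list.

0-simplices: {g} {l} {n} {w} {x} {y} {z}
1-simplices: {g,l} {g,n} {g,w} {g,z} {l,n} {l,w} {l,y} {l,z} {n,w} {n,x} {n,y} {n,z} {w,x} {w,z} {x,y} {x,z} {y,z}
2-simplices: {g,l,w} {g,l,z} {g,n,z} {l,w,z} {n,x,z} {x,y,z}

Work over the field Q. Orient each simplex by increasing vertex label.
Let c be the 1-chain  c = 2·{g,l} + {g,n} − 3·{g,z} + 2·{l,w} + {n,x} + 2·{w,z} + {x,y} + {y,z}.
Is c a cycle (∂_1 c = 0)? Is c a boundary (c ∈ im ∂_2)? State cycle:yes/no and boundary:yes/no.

cycle:yes boundary:yes

n_0=7 n_1=17 n_2=6  [Q]
∂1: piv[gl,gn,gw,gz,ly,nx] rk=6  ker:ln,lw,lz,nw,ny,nz,wx,wz,xy,xz,yz
∂2: piv[glw,glz,gnz,lwz,nxz,xyz] rk=6
∂1c = 0
c vs im∂2: reduces to 0 ⇒ boundary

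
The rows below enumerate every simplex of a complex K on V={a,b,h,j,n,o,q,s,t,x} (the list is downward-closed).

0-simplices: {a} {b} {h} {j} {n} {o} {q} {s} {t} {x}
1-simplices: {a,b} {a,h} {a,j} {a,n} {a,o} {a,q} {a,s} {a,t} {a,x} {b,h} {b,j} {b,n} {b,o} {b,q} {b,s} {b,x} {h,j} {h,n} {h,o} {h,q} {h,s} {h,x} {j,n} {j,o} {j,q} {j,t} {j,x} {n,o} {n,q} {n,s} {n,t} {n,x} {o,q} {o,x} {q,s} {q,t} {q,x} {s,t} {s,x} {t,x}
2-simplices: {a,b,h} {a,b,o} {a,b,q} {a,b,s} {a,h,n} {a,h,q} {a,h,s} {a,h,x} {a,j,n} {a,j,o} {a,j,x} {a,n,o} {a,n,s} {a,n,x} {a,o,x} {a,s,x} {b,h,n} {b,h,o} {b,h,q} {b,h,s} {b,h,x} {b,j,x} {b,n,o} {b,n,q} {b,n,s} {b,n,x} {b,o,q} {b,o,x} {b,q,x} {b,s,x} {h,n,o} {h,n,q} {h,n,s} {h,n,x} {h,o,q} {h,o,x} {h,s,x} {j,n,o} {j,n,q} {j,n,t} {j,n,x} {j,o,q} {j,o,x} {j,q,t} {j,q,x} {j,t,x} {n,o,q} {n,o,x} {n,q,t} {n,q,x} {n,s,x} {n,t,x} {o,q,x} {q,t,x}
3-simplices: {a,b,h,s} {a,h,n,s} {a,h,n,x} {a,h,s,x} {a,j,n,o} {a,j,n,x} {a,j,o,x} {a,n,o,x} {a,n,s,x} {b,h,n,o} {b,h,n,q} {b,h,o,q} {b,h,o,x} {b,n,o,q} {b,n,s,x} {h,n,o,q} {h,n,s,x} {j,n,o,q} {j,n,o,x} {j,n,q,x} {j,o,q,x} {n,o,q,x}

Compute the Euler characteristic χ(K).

n_0=10 n_1=40 n_2=54 n_3=22
χ=+10−40+54−22=2

χ(K)=2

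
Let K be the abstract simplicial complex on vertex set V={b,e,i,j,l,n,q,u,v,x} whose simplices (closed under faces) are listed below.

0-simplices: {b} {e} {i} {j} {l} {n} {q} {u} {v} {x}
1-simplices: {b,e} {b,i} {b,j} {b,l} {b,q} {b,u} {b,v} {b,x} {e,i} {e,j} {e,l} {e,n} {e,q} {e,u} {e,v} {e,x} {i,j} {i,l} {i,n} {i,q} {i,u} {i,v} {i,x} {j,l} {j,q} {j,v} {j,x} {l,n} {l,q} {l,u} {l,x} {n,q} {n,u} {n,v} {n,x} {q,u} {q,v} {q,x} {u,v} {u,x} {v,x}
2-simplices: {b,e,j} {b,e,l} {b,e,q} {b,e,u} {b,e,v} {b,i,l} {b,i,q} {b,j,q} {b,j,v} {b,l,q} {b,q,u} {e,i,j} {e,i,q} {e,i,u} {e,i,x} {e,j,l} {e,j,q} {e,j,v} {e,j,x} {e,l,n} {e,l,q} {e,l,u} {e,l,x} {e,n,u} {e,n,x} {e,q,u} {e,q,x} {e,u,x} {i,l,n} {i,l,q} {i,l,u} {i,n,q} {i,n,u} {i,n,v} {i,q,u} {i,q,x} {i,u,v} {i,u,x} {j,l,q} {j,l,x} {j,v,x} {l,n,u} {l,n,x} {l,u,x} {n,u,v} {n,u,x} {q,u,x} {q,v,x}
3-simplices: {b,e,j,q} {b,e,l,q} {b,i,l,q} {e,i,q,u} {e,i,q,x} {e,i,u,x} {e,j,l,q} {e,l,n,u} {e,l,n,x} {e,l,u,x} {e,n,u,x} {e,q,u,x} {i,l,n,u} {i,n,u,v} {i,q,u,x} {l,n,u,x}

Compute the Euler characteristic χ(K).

χ(K)=1

n_0=10 n_1=41 n_2=48 n_3=16
χ=+10−41+48−16=1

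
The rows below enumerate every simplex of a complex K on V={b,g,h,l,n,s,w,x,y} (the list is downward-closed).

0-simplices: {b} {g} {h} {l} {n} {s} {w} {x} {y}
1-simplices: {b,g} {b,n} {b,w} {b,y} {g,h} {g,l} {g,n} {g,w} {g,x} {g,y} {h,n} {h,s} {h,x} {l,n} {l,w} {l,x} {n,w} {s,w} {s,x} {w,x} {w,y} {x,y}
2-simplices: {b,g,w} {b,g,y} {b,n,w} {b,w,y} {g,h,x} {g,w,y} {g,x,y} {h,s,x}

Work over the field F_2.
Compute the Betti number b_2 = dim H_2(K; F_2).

b_2=1

n_0=9 n_1=22 n_2=8  [Z2]
∂1: piv[bg,bn,bw,by,gh,gl,gx,hs] rk=8  ker:gn,gw,gy,hn,hx,ln,lw,lx,nw,sw,sx,wx,wy,xy
∂2: piv[bgw,bgy,bnw,bwy,ghx,gxy,hsx] rk=7  ker:gwy
b_2=(8−7)−0=1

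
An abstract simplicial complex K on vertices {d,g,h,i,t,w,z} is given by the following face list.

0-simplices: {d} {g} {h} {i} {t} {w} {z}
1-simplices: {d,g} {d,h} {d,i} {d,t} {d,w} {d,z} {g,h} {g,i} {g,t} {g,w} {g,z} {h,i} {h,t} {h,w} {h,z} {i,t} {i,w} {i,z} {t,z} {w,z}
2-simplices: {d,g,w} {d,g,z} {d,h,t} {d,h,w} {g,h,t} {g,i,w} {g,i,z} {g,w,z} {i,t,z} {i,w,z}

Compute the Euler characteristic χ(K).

n_0=7 n_1=20 n_2=10
χ=+7−20+10=-3

χ(K)=-3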